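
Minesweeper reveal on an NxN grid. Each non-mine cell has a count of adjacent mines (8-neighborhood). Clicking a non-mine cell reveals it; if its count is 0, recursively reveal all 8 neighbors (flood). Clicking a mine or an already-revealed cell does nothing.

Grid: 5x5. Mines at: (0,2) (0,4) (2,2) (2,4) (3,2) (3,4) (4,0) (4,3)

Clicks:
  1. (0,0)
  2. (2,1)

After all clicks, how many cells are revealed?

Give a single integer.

Click 1 (0,0) count=0: revealed 8 new [(0,0) (0,1) (1,0) (1,1) (2,0) (2,1) (3,0) (3,1)] -> total=8
Click 2 (2,1) count=2: revealed 0 new [(none)] -> total=8

Answer: 8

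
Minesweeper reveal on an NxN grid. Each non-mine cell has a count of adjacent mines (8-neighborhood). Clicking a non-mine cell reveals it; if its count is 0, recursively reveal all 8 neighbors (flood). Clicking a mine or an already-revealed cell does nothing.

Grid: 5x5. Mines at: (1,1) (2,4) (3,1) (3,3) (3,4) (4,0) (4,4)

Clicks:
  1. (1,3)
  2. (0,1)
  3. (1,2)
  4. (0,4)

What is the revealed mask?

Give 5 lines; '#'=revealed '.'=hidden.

Click 1 (1,3) count=1: revealed 1 new [(1,3)] -> total=1
Click 2 (0,1) count=1: revealed 1 new [(0,1)] -> total=2
Click 3 (1,2) count=1: revealed 1 new [(1,2)] -> total=3
Click 4 (0,4) count=0: revealed 4 new [(0,2) (0,3) (0,4) (1,4)] -> total=7

Answer: .####
..###
.....
.....
.....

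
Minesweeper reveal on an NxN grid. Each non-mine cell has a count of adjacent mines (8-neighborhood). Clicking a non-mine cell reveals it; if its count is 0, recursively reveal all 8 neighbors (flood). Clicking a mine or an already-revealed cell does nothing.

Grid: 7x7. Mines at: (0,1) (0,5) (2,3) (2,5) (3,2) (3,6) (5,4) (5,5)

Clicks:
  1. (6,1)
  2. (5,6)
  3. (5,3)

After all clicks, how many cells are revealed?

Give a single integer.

Answer: 19

Derivation:
Click 1 (6,1) count=0: revealed 18 new [(1,0) (1,1) (2,0) (2,1) (3,0) (3,1) (4,0) (4,1) (4,2) (4,3) (5,0) (5,1) (5,2) (5,3) (6,0) (6,1) (6,2) (6,3)] -> total=18
Click 2 (5,6) count=1: revealed 1 new [(5,6)] -> total=19
Click 3 (5,3) count=1: revealed 0 new [(none)] -> total=19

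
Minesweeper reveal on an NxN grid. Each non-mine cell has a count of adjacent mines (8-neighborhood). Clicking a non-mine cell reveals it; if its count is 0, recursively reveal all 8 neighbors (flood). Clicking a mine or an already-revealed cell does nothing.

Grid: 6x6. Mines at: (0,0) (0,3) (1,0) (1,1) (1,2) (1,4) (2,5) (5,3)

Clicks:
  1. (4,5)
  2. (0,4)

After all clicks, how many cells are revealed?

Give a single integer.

Click 1 (4,5) count=0: revealed 6 new [(3,4) (3,5) (4,4) (4,5) (5,4) (5,5)] -> total=6
Click 2 (0,4) count=2: revealed 1 new [(0,4)] -> total=7

Answer: 7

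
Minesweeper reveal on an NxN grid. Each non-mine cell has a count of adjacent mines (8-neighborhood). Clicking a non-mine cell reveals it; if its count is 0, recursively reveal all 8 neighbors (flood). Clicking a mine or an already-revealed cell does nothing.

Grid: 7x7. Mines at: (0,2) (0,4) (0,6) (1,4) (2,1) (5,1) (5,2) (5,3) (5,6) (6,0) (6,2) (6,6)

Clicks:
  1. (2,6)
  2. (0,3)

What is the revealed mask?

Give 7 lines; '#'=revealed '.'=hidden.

Click 1 (2,6) count=0: revealed 17 new [(1,5) (1,6) (2,2) (2,3) (2,4) (2,5) (2,6) (3,2) (3,3) (3,4) (3,5) (3,6) (4,2) (4,3) (4,4) (4,5) (4,6)] -> total=17
Click 2 (0,3) count=3: revealed 1 new [(0,3)] -> total=18

Answer: ...#...
.....##
..#####
..#####
..#####
.......
.......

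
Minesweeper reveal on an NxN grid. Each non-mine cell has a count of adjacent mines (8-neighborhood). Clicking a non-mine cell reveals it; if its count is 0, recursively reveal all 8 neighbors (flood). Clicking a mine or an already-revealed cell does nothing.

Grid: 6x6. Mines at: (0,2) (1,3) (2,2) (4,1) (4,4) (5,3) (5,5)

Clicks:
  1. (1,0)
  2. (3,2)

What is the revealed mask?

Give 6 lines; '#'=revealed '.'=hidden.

Answer: ##....
##....
##....
###...
......
......

Derivation:
Click 1 (1,0) count=0: revealed 8 new [(0,0) (0,1) (1,0) (1,1) (2,0) (2,1) (3,0) (3,1)] -> total=8
Click 2 (3,2) count=2: revealed 1 new [(3,2)] -> total=9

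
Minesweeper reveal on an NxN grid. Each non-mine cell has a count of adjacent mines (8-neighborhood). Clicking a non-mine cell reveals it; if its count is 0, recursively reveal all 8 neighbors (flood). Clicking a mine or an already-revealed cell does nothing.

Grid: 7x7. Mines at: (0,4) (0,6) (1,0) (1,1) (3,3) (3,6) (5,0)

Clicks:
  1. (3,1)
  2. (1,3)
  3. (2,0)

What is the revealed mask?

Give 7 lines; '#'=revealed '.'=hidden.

Answer: .......
...#...
###....
###....
###....
.......
.......

Derivation:
Click 1 (3,1) count=0: revealed 9 new [(2,0) (2,1) (2,2) (3,0) (3,1) (3,2) (4,0) (4,1) (4,2)] -> total=9
Click 2 (1,3) count=1: revealed 1 new [(1,3)] -> total=10
Click 3 (2,0) count=2: revealed 0 new [(none)] -> total=10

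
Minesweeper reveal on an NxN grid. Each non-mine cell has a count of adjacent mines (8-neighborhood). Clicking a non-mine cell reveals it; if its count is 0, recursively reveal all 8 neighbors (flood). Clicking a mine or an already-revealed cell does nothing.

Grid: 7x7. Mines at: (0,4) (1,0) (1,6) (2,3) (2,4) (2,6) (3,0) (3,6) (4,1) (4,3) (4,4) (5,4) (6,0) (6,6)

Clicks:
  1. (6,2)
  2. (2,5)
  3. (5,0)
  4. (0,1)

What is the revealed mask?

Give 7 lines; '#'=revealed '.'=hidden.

Answer: .#.....
.......
.....#.
.......
.......
####...
.###...

Derivation:
Click 1 (6,2) count=0: revealed 6 new [(5,1) (5,2) (5,3) (6,1) (6,2) (6,3)] -> total=6
Click 2 (2,5) count=4: revealed 1 new [(2,5)] -> total=7
Click 3 (5,0) count=2: revealed 1 new [(5,0)] -> total=8
Click 4 (0,1) count=1: revealed 1 new [(0,1)] -> total=9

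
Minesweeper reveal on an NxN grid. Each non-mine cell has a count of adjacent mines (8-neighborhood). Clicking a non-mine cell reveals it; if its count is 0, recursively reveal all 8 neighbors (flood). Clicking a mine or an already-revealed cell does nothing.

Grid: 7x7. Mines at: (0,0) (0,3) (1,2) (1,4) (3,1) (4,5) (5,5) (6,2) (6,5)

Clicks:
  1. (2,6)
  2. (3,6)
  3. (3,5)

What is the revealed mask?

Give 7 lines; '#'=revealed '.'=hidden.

Click 1 (2,6) count=0: revealed 8 new [(0,5) (0,6) (1,5) (1,6) (2,5) (2,6) (3,5) (3,6)] -> total=8
Click 2 (3,6) count=1: revealed 0 new [(none)] -> total=8
Click 3 (3,5) count=1: revealed 0 new [(none)] -> total=8

Answer: .....##
.....##
.....##
.....##
.......
.......
.......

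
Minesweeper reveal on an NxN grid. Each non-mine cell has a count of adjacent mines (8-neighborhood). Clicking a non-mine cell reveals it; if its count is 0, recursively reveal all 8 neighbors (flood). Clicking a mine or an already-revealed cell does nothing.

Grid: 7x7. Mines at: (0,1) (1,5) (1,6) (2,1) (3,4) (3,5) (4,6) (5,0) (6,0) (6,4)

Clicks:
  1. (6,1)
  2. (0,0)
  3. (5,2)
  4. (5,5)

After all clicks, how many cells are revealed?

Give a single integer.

Answer: 14

Derivation:
Click 1 (6,1) count=2: revealed 1 new [(6,1)] -> total=1
Click 2 (0,0) count=1: revealed 1 new [(0,0)] -> total=2
Click 3 (5,2) count=0: revealed 11 new [(3,1) (3,2) (3,3) (4,1) (4,2) (4,3) (5,1) (5,2) (5,3) (6,2) (6,3)] -> total=13
Click 4 (5,5) count=2: revealed 1 new [(5,5)] -> total=14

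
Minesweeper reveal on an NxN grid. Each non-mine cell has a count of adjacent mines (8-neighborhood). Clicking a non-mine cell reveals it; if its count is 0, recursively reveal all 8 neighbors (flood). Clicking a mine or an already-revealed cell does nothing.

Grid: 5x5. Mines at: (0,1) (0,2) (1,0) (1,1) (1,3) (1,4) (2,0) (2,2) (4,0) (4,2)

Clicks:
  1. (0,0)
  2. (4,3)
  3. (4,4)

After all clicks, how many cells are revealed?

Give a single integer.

Click 1 (0,0) count=3: revealed 1 new [(0,0)] -> total=1
Click 2 (4,3) count=1: revealed 1 new [(4,3)] -> total=2
Click 3 (4,4) count=0: revealed 5 new [(2,3) (2,4) (3,3) (3,4) (4,4)] -> total=7

Answer: 7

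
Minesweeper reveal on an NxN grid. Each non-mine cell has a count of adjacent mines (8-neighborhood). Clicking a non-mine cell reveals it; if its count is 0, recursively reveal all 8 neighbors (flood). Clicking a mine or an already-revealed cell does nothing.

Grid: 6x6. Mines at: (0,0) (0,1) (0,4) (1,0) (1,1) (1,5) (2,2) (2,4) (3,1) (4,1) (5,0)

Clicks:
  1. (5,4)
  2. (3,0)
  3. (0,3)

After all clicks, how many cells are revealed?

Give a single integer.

Click 1 (5,4) count=0: revealed 12 new [(3,2) (3,3) (3,4) (3,5) (4,2) (4,3) (4,4) (4,5) (5,2) (5,3) (5,4) (5,5)] -> total=12
Click 2 (3,0) count=2: revealed 1 new [(3,0)] -> total=13
Click 3 (0,3) count=1: revealed 1 new [(0,3)] -> total=14

Answer: 14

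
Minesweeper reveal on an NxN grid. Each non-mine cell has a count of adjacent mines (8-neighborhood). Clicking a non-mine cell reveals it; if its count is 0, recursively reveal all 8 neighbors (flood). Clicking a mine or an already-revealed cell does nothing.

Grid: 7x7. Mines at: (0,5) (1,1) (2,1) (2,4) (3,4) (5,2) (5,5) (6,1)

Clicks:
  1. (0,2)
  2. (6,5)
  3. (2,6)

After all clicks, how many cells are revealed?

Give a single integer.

Answer: 10

Derivation:
Click 1 (0,2) count=1: revealed 1 new [(0,2)] -> total=1
Click 2 (6,5) count=1: revealed 1 new [(6,5)] -> total=2
Click 3 (2,6) count=0: revealed 8 new [(1,5) (1,6) (2,5) (2,6) (3,5) (3,6) (4,5) (4,6)] -> total=10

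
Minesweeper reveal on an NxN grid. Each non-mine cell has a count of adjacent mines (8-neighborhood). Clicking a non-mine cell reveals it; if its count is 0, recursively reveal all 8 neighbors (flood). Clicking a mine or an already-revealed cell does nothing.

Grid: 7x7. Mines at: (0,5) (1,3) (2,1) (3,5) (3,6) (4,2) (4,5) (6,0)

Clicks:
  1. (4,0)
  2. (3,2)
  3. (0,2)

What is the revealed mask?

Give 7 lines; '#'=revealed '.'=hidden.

Answer: ..#....
.......
.......
###....
##.....
##.....
.......

Derivation:
Click 1 (4,0) count=0: revealed 6 new [(3,0) (3,1) (4,0) (4,1) (5,0) (5,1)] -> total=6
Click 2 (3,2) count=2: revealed 1 new [(3,2)] -> total=7
Click 3 (0,2) count=1: revealed 1 new [(0,2)] -> total=8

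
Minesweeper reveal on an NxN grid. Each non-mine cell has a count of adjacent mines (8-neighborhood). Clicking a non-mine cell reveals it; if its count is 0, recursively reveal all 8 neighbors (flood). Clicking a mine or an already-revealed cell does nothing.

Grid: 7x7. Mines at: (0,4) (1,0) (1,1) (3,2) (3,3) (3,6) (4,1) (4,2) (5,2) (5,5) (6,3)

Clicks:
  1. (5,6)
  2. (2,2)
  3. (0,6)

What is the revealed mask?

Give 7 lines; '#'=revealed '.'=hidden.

Click 1 (5,6) count=1: revealed 1 new [(5,6)] -> total=1
Click 2 (2,2) count=3: revealed 1 new [(2,2)] -> total=2
Click 3 (0,6) count=0: revealed 6 new [(0,5) (0,6) (1,5) (1,6) (2,5) (2,6)] -> total=8

Answer: .....##
.....##
..#..##
.......
.......
......#
.......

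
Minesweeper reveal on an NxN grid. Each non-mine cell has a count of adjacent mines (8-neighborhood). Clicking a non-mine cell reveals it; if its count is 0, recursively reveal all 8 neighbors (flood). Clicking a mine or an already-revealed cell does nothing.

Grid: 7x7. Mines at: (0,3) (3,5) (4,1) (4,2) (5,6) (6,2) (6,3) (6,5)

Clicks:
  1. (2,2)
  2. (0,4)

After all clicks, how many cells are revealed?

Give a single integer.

Click 1 (2,2) count=0: revealed 18 new [(0,0) (0,1) (0,2) (1,0) (1,1) (1,2) (1,3) (1,4) (2,0) (2,1) (2,2) (2,3) (2,4) (3,0) (3,1) (3,2) (3,3) (3,4)] -> total=18
Click 2 (0,4) count=1: revealed 1 new [(0,4)] -> total=19

Answer: 19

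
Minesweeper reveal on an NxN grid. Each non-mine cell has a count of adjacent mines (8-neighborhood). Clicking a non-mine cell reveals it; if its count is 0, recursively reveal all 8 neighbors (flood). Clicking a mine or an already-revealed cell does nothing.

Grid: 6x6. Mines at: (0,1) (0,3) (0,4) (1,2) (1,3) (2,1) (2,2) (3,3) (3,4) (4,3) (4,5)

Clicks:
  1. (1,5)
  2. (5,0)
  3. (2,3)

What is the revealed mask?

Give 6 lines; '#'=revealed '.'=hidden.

Click 1 (1,5) count=1: revealed 1 new [(1,5)] -> total=1
Click 2 (5,0) count=0: revealed 9 new [(3,0) (3,1) (3,2) (4,0) (4,1) (4,2) (5,0) (5,1) (5,2)] -> total=10
Click 3 (2,3) count=5: revealed 1 new [(2,3)] -> total=11

Answer: ......
.....#
...#..
###...
###...
###...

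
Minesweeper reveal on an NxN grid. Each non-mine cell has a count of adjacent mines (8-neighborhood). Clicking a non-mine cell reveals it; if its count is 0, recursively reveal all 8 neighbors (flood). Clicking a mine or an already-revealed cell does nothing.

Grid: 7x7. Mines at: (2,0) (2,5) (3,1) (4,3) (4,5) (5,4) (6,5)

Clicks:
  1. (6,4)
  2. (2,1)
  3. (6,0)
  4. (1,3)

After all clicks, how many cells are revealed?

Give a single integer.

Answer: 33

Derivation:
Click 1 (6,4) count=2: revealed 1 new [(6,4)] -> total=1
Click 2 (2,1) count=2: revealed 1 new [(2,1)] -> total=2
Click 3 (6,0) count=0: revealed 11 new [(4,0) (4,1) (4,2) (5,0) (5,1) (5,2) (5,3) (6,0) (6,1) (6,2) (6,3)] -> total=13
Click 4 (1,3) count=0: revealed 20 new [(0,0) (0,1) (0,2) (0,3) (0,4) (0,5) (0,6) (1,0) (1,1) (1,2) (1,3) (1,4) (1,5) (1,6) (2,2) (2,3) (2,4) (3,2) (3,3) (3,4)] -> total=33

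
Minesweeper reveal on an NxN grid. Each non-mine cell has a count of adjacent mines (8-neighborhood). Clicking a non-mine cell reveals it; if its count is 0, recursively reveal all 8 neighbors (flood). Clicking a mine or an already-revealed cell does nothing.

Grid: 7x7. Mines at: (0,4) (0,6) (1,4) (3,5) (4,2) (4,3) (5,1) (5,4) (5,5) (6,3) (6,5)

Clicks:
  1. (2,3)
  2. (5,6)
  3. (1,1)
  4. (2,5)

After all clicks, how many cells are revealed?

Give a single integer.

Answer: 20

Derivation:
Click 1 (2,3) count=1: revealed 1 new [(2,3)] -> total=1
Click 2 (5,6) count=2: revealed 1 new [(5,6)] -> total=2
Click 3 (1,1) count=0: revealed 17 new [(0,0) (0,1) (0,2) (0,3) (1,0) (1,1) (1,2) (1,3) (2,0) (2,1) (2,2) (3,0) (3,1) (3,2) (3,3) (4,0) (4,1)] -> total=19
Click 4 (2,5) count=2: revealed 1 new [(2,5)] -> total=20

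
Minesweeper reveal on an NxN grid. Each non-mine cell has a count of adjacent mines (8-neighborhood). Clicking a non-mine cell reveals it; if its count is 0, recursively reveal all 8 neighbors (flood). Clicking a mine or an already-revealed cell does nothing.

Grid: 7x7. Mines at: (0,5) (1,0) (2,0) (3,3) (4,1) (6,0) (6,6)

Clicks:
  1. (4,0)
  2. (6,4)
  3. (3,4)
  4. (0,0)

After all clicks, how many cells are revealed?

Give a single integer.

Click 1 (4,0) count=1: revealed 1 new [(4,0)] -> total=1
Click 2 (6,4) count=0: revealed 25 new [(1,4) (1,5) (1,6) (2,4) (2,5) (2,6) (3,4) (3,5) (3,6) (4,2) (4,3) (4,4) (4,5) (4,6) (5,1) (5,2) (5,3) (5,4) (5,5) (5,6) (6,1) (6,2) (6,3) (6,4) (6,5)] -> total=26
Click 3 (3,4) count=1: revealed 0 new [(none)] -> total=26
Click 4 (0,0) count=1: revealed 1 new [(0,0)] -> total=27

Answer: 27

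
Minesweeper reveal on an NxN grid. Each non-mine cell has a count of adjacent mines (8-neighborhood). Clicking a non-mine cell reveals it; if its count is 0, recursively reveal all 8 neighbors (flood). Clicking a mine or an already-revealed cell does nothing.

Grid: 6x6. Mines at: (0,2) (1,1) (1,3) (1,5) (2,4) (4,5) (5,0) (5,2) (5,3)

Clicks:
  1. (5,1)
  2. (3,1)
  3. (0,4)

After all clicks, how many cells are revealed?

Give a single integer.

Click 1 (5,1) count=2: revealed 1 new [(5,1)] -> total=1
Click 2 (3,1) count=0: revealed 12 new [(2,0) (2,1) (2,2) (2,3) (3,0) (3,1) (3,2) (3,3) (4,0) (4,1) (4,2) (4,3)] -> total=13
Click 3 (0,4) count=2: revealed 1 new [(0,4)] -> total=14

Answer: 14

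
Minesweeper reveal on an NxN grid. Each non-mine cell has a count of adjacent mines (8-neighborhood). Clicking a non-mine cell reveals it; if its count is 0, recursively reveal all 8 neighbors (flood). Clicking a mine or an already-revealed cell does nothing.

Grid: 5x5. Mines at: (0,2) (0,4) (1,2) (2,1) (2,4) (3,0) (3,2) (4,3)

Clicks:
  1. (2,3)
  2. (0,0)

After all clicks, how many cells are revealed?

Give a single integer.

Click 1 (2,3) count=3: revealed 1 new [(2,3)] -> total=1
Click 2 (0,0) count=0: revealed 4 new [(0,0) (0,1) (1,0) (1,1)] -> total=5

Answer: 5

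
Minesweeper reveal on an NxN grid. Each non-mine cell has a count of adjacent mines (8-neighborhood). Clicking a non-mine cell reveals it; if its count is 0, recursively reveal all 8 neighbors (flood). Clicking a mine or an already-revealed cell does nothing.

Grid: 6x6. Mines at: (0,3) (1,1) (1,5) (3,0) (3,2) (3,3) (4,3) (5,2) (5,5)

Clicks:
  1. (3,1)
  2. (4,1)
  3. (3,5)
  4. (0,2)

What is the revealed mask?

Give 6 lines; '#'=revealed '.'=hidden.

Click 1 (3,1) count=2: revealed 1 new [(3,1)] -> total=1
Click 2 (4,1) count=3: revealed 1 new [(4,1)] -> total=2
Click 3 (3,5) count=0: revealed 6 new [(2,4) (2,5) (3,4) (3,5) (4,4) (4,5)] -> total=8
Click 4 (0,2) count=2: revealed 1 new [(0,2)] -> total=9

Answer: ..#...
......
....##
.#..##
.#..##
......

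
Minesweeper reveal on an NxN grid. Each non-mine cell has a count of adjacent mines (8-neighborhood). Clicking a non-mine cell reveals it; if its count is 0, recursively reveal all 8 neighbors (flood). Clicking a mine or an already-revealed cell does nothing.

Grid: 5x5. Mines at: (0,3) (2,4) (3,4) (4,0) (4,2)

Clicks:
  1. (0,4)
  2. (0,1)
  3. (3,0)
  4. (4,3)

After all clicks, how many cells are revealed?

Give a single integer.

Answer: 17

Derivation:
Click 1 (0,4) count=1: revealed 1 new [(0,4)] -> total=1
Click 2 (0,1) count=0: revealed 15 new [(0,0) (0,1) (0,2) (1,0) (1,1) (1,2) (1,3) (2,0) (2,1) (2,2) (2,3) (3,0) (3,1) (3,2) (3,3)] -> total=16
Click 3 (3,0) count=1: revealed 0 new [(none)] -> total=16
Click 4 (4,3) count=2: revealed 1 new [(4,3)] -> total=17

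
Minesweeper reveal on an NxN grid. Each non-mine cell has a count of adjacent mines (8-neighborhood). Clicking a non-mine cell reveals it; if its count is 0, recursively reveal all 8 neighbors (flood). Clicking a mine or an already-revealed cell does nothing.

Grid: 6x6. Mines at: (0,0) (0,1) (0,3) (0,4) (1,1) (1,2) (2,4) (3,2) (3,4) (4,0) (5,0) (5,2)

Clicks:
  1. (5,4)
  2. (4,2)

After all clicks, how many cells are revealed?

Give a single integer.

Click 1 (5,4) count=0: revealed 6 new [(4,3) (4,4) (4,5) (5,3) (5,4) (5,5)] -> total=6
Click 2 (4,2) count=2: revealed 1 new [(4,2)] -> total=7

Answer: 7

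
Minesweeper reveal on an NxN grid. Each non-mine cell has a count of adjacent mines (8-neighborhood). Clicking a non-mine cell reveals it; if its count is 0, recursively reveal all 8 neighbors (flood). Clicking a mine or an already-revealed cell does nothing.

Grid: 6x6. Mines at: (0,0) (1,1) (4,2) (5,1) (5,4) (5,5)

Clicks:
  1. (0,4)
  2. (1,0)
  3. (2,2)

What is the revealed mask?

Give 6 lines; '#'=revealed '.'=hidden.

Answer: ..####
#.####
..####
..####
...###
......

Derivation:
Click 1 (0,4) count=0: revealed 19 new [(0,2) (0,3) (0,4) (0,5) (1,2) (1,3) (1,4) (1,5) (2,2) (2,3) (2,4) (2,5) (3,2) (3,3) (3,4) (3,5) (4,3) (4,4) (4,5)] -> total=19
Click 2 (1,0) count=2: revealed 1 new [(1,0)] -> total=20
Click 3 (2,2) count=1: revealed 0 new [(none)] -> total=20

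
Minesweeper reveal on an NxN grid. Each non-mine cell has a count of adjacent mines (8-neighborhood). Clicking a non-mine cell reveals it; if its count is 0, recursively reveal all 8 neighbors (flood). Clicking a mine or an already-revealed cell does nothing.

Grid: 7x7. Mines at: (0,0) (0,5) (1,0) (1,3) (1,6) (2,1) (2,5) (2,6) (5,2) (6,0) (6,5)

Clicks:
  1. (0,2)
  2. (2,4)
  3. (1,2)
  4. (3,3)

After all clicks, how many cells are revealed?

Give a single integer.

Click 1 (0,2) count=1: revealed 1 new [(0,2)] -> total=1
Click 2 (2,4) count=2: revealed 1 new [(2,4)] -> total=2
Click 3 (1,2) count=2: revealed 1 new [(1,2)] -> total=3
Click 4 (3,3) count=0: revealed 16 new [(2,2) (2,3) (3,2) (3,3) (3,4) (3,5) (3,6) (4,2) (4,3) (4,4) (4,5) (4,6) (5,3) (5,4) (5,5) (5,6)] -> total=19

Answer: 19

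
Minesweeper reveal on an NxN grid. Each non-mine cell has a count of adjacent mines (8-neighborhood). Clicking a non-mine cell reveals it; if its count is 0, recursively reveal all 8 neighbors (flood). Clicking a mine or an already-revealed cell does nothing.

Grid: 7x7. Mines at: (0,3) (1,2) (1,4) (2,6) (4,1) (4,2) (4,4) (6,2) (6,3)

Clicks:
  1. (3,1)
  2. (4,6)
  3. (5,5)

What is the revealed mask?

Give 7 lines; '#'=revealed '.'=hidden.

Click 1 (3,1) count=2: revealed 1 new [(3,1)] -> total=1
Click 2 (4,6) count=0: revealed 10 new [(3,5) (3,6) (4,5) (4,6) (5,4) (5,5) (5,6) (6,4) (6,5) (6,6)] -> total=11
Click 3 (5,5) count=1: revealed 0 new [(none)] -> total=11

Answer: .......
.......
.......
.#...##
.....##
....###
....###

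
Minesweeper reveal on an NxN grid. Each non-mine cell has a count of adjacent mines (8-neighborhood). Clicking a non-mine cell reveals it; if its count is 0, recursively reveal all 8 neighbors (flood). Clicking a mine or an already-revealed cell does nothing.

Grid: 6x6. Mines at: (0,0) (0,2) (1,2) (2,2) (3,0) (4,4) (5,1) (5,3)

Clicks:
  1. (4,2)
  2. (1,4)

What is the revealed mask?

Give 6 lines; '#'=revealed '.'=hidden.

Answer: ...###
...###
...###
...###
..#...
......

Derivation:
Click 1 (4,2) count=2: revealed 1 new [(4,2)] -> total=1
Click 2 (1,4) count=0: revealed 12 new [(0,3) (0,4) (0,5) (1,3) (1,4) (1,5) (2,3) (2,4) (2,5) (3,3) (3,4) (3,5)] -> total=13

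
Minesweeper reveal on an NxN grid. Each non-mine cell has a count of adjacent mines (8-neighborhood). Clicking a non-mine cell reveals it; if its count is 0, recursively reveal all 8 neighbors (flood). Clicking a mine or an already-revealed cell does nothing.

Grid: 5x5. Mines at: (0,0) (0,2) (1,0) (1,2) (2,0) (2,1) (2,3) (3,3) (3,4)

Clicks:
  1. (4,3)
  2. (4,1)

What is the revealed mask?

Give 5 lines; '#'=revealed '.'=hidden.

Answer: .....
.....
.....
###..
####.

Derivation:
Click 1 (4,3) count=2: revealed 1 new [(4,3)] -> total=1
Click 2 (4,1) count=0: revealed 6 new [(3,0) (3,1) (3,2) (4,0) (4,1) (4,2)] -> total=7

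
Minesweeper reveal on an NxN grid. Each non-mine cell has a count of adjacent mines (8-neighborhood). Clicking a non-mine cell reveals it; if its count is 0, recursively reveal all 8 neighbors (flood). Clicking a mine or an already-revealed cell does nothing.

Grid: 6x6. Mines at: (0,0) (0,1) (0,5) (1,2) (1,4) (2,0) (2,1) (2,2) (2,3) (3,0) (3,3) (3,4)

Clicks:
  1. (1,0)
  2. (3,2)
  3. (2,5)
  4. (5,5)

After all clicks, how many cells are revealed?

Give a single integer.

Answer: 15

Derivation:
Click 1 (1,0) count=4: revealed 1 new [(1,0)] -> total=1
Click 2 (3,2) count=4: revealed 1 new [(3,2)] -> total=2
Click 3 (2,5) count=2: revealed 1 new [(2,5)] -> total=3
Click 4 (5,5) count=0: revealed 12 new [(4,0) (4,1) (4,2) (4,3) (4,4) (4,5) (5,0) (5,1) (5,2) (5,3) (5,4) (5,5)] -> total=15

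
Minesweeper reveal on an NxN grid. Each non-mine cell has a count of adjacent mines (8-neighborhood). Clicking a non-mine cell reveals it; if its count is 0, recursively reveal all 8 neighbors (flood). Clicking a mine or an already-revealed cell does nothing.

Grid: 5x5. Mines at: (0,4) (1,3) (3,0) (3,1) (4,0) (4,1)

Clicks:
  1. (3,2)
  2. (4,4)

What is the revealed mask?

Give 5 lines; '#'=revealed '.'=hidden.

Click 1 (3,2) count=2: revealed 1 new [(3,2)] -> total=1
Click 2 (4,4) count=0: revealed 8 new [(2,2) (2,3) (2,4) (3,3) (3,4) (4,2) (4,3) (4,4)] -> total=9

Answer: .....
.....
..###
..###
..###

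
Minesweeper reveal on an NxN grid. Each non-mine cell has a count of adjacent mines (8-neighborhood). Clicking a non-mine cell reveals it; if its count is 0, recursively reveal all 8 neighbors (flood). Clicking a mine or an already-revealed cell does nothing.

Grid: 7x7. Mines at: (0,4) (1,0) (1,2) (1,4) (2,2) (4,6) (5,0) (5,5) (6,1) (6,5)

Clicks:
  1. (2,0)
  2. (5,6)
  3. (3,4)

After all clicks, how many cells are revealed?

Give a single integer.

Click 1 (2,0) count=1: revealed 1 new [(2,0)] -> total=1
Click 2 (5,6) count=3: revealed 1 new [(5,6)] -> total=2
Click 3 (3,4) count=0: revealed 20 new [(2,3) (2,4) (2,5) (3,1) (3,2) (3,3) (3,4) (3,5) (4,1) (4,2) (4,3) (4,4) (4,5) (5,1) (5,2) (5,3) (5,4) (6,2) (6,3) (6,4)] -> total=22

Answer: 22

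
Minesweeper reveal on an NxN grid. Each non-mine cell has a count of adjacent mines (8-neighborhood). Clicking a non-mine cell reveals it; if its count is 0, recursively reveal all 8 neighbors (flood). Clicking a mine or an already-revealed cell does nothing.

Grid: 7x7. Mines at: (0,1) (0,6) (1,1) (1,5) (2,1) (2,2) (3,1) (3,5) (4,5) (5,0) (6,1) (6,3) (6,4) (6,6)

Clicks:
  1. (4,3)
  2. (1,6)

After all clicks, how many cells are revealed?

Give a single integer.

Answer: 10

Derivation:
Click 1 (4,3) count=0: revealed 9 new [(3,2) (3,3) (3,4) (4,2) (4,3) (4,4) (5,2) (5,3) (5,4)] -> total=9
Click 2 (1,6) count=2: revealed 1 new [(1,6)] -> total=10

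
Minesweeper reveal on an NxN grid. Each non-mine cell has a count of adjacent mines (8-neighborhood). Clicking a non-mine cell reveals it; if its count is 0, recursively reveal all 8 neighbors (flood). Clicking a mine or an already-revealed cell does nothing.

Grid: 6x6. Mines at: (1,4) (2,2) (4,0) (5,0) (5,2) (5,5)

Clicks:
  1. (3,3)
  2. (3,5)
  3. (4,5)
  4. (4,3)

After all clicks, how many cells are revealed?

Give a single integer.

Click 1 (3,3) count=1: revealed 1 new [(3,3)] -> total=1
Click 2 (3,5) count=0: revealed 8 new [(2,3) (2,4) (2,5) (3,4) (3,5) (4,3) (4,4) (4,5)] -> total=9
Click 3 (4,5) count=1: revealed 0 new [(none)] -> total=9
Click 4 (4,3) count=1: revealed 0 new [(none)] -> total=9

Answer: 9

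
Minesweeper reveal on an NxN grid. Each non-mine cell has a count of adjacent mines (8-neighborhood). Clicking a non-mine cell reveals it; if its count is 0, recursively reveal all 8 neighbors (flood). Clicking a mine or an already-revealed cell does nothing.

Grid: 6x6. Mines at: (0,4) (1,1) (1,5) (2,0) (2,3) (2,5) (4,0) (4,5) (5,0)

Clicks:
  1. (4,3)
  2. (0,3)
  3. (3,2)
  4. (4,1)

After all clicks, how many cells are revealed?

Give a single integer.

Click 1 (4,3) count=0: revealed 12 new [(3,1) (3,2) (3,3) (3,4) (4,1) (4,2) (4,3) (4,4) (5,1) (5,2) (5,3) (5,4)] -> total=12
Click 2 (0,3) count=1: revealed 1 new [(0,3)] -> total=13
Click 3 (3,2) count=1: revealed 0 new [(none)] -> total=13
Click 4 (4,1) count=2: revealed 0 new [(none)] -> total=13

Answer: 13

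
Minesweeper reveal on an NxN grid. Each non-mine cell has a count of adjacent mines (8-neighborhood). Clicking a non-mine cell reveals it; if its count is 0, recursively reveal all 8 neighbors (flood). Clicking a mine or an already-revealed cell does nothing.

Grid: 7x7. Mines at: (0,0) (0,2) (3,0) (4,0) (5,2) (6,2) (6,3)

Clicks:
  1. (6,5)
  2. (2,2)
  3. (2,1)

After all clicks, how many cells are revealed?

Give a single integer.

Answer: 35

Derivation:
Click 1 (6,5) count=0: revealed 35 new [(0,3) (0,4) (0,5) (0,6) (1,1) (1,2) (1,3) (1,4) (1,5) (1,6) (2,1) (2,2) (2,3) (2,4) (2,5) (2,6) (3,1) (3,2) (3,3) (3,4) (3,5) (3,6) (4,1) (4,2) (4,3) (4,4) (4,5) (4,6) (5,3) (5,4) (5,5) (5,6) (6,4) (6,5) (6,6)] -> total=35
Click 2 (2,2) count=0: revealed 0 new [(none)] -> total=35
Click 3 (2,1) count=1: revealed 0 new [(none)] -> total=35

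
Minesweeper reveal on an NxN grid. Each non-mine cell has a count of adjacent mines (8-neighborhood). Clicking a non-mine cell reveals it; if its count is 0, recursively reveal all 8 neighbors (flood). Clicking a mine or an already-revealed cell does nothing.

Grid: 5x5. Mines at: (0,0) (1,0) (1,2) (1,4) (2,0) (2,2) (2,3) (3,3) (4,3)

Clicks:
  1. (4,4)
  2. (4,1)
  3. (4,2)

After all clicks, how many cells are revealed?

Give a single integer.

Answer: 7

Derivation:
Click 1 (4,4) count=2: revealed 1 new [(4,4)] -> total=1
Click 2 (4,1) count=0: revealed 6 new [(3,0) (3,1) (3,2) (4,0) (4,1) (4,2)] -> total=7
Click 3 (4,2) count=2: revealed 0 new [(none)] -> total=7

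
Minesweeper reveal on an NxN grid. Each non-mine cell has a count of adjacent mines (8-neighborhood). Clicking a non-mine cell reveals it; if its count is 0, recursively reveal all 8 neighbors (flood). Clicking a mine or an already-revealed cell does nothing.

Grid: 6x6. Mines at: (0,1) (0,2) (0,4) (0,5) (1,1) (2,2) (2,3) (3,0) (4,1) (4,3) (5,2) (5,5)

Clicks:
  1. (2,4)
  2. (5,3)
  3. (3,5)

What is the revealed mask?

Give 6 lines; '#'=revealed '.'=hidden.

Click 1 (2,4) count=1: revealed 1 new [(2,4)] -> total=1
Click 2 (5,3) count=2: revealed 1 new [(5,3)] -> total=2
Click 3 (3,5) count=0: revealed 7 new [(1,4) (1,5) (2,5) (3,4) (3,5) (4,4) (4,5)] -> total=9

Answer: ......
....##
....##
....##
....##
...#..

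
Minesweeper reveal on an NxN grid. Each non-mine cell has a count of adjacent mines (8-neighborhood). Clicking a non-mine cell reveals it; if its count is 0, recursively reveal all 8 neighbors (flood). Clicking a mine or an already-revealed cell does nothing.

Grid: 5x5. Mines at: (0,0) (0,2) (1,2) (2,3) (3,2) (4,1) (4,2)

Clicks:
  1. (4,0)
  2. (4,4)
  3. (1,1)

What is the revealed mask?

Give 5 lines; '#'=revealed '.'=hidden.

Answer: .....
.#...
.....
...##
#..##

Derivation:
Click 1 (4,0) count=1: revealed 1 new [(4,0)] -> total=1
Click 2 (4,4) count=0: revealed 4 new [(3,3) (3,4) (4,3) (4,4)] -> total=5
Click 3 (1,1) count=3: revealed 1 new [(1,1)] -> total=6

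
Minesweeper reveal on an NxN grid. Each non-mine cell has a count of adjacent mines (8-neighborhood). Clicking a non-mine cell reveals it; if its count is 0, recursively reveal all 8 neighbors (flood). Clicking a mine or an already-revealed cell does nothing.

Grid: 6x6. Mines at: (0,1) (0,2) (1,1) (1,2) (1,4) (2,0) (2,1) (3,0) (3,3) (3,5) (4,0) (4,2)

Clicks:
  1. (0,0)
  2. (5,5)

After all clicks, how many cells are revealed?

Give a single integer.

Click 1 (0,0) count=2: revealed 1 new [(0,0)] -> total=1
Click 2 (5,5) count=0: revealed 6 new [(4,3) (4,4) (4,5) (5,3) (5,4) (5,5)] -> total=7

Answer: 7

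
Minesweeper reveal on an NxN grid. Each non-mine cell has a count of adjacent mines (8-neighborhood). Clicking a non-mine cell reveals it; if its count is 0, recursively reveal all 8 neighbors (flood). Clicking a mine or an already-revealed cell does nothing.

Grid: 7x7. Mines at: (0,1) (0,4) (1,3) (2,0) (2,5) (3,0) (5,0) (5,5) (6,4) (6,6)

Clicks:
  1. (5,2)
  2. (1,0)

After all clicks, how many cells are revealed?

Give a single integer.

Answer: 20

Derivation:
Click 1 (5,2) count=0: revealed 19 new [(2,1) (2,2) (2,3) (2,4) (3,1) (3,2) (3,3) (3,4) (4,1) (4,2) (4,3) (4,4) (5,1) (5,2) (5,3) (5,4) (6,1) (6,2) (6,3)] -> total=19
Click 2 (1,0) count=2: revealed 1 new [(1,0)] -> total=20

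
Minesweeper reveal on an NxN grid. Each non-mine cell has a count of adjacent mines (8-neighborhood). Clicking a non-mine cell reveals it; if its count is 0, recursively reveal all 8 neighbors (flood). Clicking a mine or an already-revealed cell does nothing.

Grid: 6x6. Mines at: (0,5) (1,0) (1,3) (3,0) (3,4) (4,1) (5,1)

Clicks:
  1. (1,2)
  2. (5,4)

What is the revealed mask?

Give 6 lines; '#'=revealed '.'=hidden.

Answer: ......
..#...
......
......
..####
..####

Derivation:
Click 1 (1,2) count=1: revealed 1 new [(1,2)] -> total=1
Click 2 (5,4) count=0: revealed 8 new [(4,2) (4,3) (4,4) (4,5) (5,2) (5,3) (5,4) (5,5)] -> total=9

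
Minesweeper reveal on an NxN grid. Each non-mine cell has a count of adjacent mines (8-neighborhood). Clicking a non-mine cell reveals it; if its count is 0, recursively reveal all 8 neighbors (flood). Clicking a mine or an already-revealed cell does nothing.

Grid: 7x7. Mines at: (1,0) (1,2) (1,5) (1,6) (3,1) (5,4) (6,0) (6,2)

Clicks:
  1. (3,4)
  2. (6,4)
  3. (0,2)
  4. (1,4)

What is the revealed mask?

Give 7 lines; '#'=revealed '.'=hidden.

Click 1 (3,4) count=0: revealed 19 new [(2,2) (2,3) (2,4) (2,5) (2,6) (3,2) (3,3) (3,4) (3,5) (3,6) (4,2) (4,3) (4,4) (4,5) (4,6) (5,5) (5,6) (6,5) (6,6)] -> total=19
Click 2 (6,4) count=1: revealed 1 new [(6,4)] -> total=20
Click 3 (0,2) count=1: revealed 1 new [(0,2)] -> total=21
Click 4 (1,4) count=1: revealed 1 new [(1,4)] -> total=22

Answer: ..#....
....#..
..#####
..#####
..#####
.....##
....###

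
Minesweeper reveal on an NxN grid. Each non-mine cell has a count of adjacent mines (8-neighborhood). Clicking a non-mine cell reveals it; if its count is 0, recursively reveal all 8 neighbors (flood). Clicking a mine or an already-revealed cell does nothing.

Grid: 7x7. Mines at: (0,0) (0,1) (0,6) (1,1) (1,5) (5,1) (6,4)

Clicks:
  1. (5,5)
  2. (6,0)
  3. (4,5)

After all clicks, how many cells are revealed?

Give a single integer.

Click 1 (5,5) count=1: revealed 1 new [(5,5)] -> total=1
Click 2 (6,0) count=1: revealed 1 new [(6,0)] -> total=2
Click 3 (4,5) count=0: revealed 33 new [(0,2) (0,3) (0,4) (1,2) (1,3) (1,4) (2,0) (2,1) (2,2) (2,3) (2,4) (2,5) (2,6) (3,0) (3,1) (3,2) (3,3) (3,4) (3,5) (3,6) (4,0) (4,1) (4,2) (4,3) (4,4) (4,5) (4,6) (5,2) (5,3) (5,4) (5,6) (6,5) (6,6)] -> total=35

Answer: 35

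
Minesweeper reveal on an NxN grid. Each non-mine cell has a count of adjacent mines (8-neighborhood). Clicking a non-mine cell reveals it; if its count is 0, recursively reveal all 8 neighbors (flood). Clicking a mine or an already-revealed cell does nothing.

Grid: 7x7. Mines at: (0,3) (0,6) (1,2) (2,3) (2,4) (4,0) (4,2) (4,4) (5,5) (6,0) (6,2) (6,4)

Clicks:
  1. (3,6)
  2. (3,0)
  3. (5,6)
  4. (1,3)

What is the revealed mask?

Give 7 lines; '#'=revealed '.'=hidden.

Answer: .......
...#.##
.....##
#....##
.....##
......#
.......

Derivation:
Click 1 (3,6) count=0: revealed 8 new [(1,5) (1,6) (2,5) (2,6) (3,5) (3,6) (4,5) (4,6)] -> total=8
Click 2 (3,0) count=1: revealed 1 new [(3,0)] -> total=9
Click 3 (5,6) count=1: revealed 1 new [(5,6)] -> total=10
Click 4 (1,3) count=4: revealed 1 new [(1,3)] -> total=11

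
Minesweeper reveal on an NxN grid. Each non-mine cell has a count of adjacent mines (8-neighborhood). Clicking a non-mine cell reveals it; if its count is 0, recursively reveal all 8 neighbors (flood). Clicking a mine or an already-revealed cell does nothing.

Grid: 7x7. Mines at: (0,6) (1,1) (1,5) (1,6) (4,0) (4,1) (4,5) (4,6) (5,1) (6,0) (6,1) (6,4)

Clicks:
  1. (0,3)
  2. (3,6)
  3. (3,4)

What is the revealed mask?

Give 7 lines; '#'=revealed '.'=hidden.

Click 1 (0,3) count=0: revealed 18 new [(0,2) (0,3) (0,4) (1,2) (1,3) (1,4) (2,2) (2,3) (2,4) (3,2) (3,3) (3,4) (4,2) (4,3) (4,4) (5,2) (5,3) (5,4)] -> total=18
Click 2 (3,6) count=2: revealed 1 new [(3,6)] -> total=19
Click 3 (3,4) count=1: revealed 0 new [(none)] -> total=19

Answer: ..###..
..###..
..###..
..###.#
..###..
..###..
.......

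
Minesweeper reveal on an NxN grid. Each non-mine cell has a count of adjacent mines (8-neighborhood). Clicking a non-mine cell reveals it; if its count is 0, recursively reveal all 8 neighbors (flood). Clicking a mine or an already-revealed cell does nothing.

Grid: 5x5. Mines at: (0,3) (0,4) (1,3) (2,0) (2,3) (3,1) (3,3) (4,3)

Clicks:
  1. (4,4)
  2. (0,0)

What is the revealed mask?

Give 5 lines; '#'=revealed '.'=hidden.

Answer: ###..
###..
.....
.....
....#

Derivation:
Click 1 (4,4) count=2: revealed 1 new [(4,4)] -> total=1
Click 2 (0,0) count=0: revealed 6 new [(0,0) (0,1) (0,2) (1,0) (1,1) (1,2)] -> total=7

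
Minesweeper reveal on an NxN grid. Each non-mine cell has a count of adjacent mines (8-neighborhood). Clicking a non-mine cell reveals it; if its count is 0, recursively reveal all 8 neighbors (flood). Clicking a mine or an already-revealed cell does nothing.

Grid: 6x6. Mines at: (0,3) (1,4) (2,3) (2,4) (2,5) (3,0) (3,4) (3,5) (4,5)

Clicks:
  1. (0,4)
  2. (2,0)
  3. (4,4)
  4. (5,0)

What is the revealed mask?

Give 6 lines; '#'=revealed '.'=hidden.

Answer: ....#.
......
#.....
.###..
#####.
#####.

Derivation:
Click 1 (0,4) count=2: revealed 1 new [(0,4)] -> total=1
Click 2 (2,0) count=1: revealed 1 new [(2,0)] -> total=2
Click 3 (4,4) count=3: revealed 1 new [(4,4)] -> total=3
Click 4 (5,0) count=0: revealed 12 new [(3,1) (3,2) (3,3) (4,0) (4,1) (4,2) (4,3) (5,0) (5,1) (5,2) (5,3) (5,4)] -> total=15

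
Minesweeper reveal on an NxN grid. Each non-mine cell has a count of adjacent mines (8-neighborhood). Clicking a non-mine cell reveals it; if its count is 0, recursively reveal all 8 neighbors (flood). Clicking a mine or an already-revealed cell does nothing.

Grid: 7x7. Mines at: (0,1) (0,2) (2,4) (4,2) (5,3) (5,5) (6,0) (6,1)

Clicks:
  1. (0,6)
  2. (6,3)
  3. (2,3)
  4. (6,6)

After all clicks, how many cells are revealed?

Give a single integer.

Click 1 (0,6) count=0: revealed 14 new [(0,3) (0,4) (0,5) (0,6) (1,3) (1,4) (1,5) (1,6) (2,5) (2,6) (3,5) (3,6) (4,5) (4,6)] -> total=14
Click 2 (6,3) count=1: revealed 1 new [(6,3)] -> total=15
Click 3 (2,3) count=1: revealed 1 new [(2,3)] -> total=16
Click 4 (6,6) count=1: revealed 1 new [(6,6)] -> total=17

Answer: 17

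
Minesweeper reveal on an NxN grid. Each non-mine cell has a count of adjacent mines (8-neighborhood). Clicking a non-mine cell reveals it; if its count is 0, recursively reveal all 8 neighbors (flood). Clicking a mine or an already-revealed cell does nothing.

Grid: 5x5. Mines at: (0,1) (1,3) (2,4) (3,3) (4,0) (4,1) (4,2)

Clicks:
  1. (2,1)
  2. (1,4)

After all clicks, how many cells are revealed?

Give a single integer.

Answer: 10

Derivation:
Click 1 (2,1) count=0: revealed 9 new [(1,0) (1,1) (1,2) (2,0) (2,1) (2,2) (3,0) (3,1) (3,2)] -> total=9
Click 2 (1,4) count=2: revealed 1 new [(1,4)] -> total=10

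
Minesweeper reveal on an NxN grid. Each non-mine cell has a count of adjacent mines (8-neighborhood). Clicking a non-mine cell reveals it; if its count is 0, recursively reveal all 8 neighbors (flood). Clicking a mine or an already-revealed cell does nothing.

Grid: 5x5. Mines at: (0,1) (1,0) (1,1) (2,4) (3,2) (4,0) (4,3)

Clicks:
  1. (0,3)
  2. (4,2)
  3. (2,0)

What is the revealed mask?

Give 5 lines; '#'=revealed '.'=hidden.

Answer: ..###
..###
#....
.....
..#..

Derivation:
Click 1 (0,3) count=0: revealed 6 new [(0,2) (0,3) (0,4) (1,2) (1,3) (1,4)] -> total=6
Click 2 (4,2) count=2: revealed 1 new [(4,2)] -> total=7
Click 3 (2,0) count=2: revealed 1 new [(2,0)] -> total=8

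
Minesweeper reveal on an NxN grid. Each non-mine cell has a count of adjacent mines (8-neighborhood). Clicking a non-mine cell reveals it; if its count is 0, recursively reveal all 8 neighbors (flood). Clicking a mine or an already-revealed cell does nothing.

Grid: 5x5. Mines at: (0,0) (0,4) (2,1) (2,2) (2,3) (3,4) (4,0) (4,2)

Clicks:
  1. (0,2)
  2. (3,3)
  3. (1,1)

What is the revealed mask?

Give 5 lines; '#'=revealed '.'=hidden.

Click 1 (0,2) count=0: revealed 6 new [(0,1) (0,2) (0,3) (1,1) (1,2) (1,3)] -> total=6
Click 2 (3,3) count=4: revealed 1 new [(3,3)] -> total=7
Click 3 (1,1) count=3: revealed 0 new [(none)] -> total=7

Answer: .###.
.###.
.....
...#.
.....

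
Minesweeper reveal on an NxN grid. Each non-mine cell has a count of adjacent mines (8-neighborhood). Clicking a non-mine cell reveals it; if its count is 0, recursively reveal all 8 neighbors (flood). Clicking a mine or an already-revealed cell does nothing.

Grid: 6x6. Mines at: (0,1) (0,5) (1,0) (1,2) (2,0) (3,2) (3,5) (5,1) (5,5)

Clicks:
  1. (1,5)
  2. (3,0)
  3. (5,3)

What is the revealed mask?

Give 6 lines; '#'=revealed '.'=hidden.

Answer: ......
.....#
......
#.....
..###.
..###.

Derivation:
Click 1 (1,5) count=1: revealed 1 new [(1,5)] -> total=1
Click 2 (3,0) count=1: revealed 1 new [(3,0)] -> total=2
Click 3 (5,3) count=0: revealed 6 new [(4,2) (4,3) (4,4) (5,2) (5,3) (5,4)] -> total=8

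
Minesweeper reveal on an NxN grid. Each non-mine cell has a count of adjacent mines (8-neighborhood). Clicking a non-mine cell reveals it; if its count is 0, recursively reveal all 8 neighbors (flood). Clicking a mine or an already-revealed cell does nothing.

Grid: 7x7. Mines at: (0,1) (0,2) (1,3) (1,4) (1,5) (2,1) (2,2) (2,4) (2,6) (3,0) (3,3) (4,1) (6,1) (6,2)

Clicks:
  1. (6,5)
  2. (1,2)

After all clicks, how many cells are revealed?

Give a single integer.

Answer: 16

Derivation:
Click 1 (6,5) count=0: revealed 15 new [(3,4) (3,5) (3,6) (4,3) (4,4) (4,5) (4,6) (5,3) (5,4) (5,5) (5,6) (6,3) (6,4) (6,5) (6,6)] -> total=15
Click 2 (1,2) count=5: revealed 1 new [(1,2)] -> total=16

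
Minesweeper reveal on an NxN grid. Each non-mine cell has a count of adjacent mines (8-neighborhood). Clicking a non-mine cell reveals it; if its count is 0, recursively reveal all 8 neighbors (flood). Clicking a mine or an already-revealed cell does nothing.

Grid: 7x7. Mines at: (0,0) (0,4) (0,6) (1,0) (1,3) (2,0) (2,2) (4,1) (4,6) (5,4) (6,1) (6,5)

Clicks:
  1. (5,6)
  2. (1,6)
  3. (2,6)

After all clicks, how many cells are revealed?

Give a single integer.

Click 1 (5,6) count=2: revealed 1 new [(5,6)] -> total=1
Click 2 (1,6) count=1: revealed 1 new [(1,6)] -> total=2
Click 3 (2,6) count=0: revealed 13 new [(1,4) (1,5) (2,3) (2,4) (2,5) (2,6) (3,3) (3,4) (3,5) (3,6) (4,3) (4,4) (4,5)] -> total=15

Answer: 15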